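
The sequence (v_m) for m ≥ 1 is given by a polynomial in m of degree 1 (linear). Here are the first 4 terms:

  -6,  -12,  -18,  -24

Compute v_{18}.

-108

1st diffs: -6, -6, -6 (constant).
So v_m = -6m.
Evaluating at m = 18 gives v_{18} = -108.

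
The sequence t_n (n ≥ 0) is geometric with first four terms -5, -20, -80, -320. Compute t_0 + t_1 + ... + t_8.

-436905

Common ratio r = 4.
t_n = (-5)·4^(n-0).
S = (-5)·(4^9 - 1)/(4 - 1) = (-5)·(262144 - 1)/(3) = -436905.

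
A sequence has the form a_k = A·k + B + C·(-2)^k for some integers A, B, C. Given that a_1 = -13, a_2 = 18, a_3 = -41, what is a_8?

1284

At k = 1, 2, 3: A + B - 2C = -13; 2A + B + 4C = 18; 3A + B - 8C = -41.
Subtracting the first from the second: A + 6C = 31.
Subtracting the second from the third: A - 12C = -59.
Solving: C = 5, A = 1, then B = -4.
Therefore a_8 = 8 + (-4) + 5·256 = 1284.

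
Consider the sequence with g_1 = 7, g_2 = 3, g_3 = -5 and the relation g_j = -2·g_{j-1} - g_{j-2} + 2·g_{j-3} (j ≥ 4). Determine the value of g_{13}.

-1807

g_4 = 21  g_5 = -31  g_6 = 31  g_7 = 11  g_8 = -115  g_9 = 281  g_{10} = -425  g_{11} = 339  g_{12} = 309  g_{13} = -1807.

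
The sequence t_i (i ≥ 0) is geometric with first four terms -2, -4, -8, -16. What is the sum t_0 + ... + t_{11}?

-8190

Common ratio r = 2.
t_i = (-2)·2^(i-0).
S = (-2)·(2^12 - 1)/(2 - 1) = (-2)·(4096 - 1)/(1) = -8190.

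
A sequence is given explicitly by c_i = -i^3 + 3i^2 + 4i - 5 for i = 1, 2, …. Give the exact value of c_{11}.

-929

c_{11} = -1·11^3 + 3·11^2 + 4·11 - 5 = -929.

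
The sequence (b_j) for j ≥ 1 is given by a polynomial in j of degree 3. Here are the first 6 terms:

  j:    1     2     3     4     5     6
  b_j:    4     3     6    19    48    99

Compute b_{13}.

1576

1st diffs: -1, 3, 13, 29, 51.
2nd diffs: 4, 10, 16, 22.
3rd diffs: 6, 6, 6 (constant).
So b_j = j^3 - 4j^2 + 4j + 3.
Evaluating at j = 13 gives b_{13} = 1576.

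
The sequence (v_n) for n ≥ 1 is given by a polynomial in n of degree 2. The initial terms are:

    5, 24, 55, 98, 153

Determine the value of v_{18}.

1st diffs: 19, 31, 43, 55.
2nd diffs: 12, 12, 12 (constant).
Newton forward-difference form: v_n = 5 + 19·C(n-1,1) + 12·C(n-1,2).
At n = 18: n-1 = 17, so v_{18} = 5 + 323 + 1632 = 1960.

1960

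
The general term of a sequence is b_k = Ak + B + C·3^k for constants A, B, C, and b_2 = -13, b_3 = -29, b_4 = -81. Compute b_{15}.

Plug in k = 2, 3, 4: 2A + B + 9C = -13; 3A + B + 27C = -29; 4A + B + 81C = -81.
Subtracting the first from the second: A + 18C = -16.
Subtracting the second from the third: A + 54C = -52.
Solving: C = -1, A = 2, then B = -8.
So b_k = 2·k + (-8) + (-1)·3^k; at k=15 this is -14348885.

-14348885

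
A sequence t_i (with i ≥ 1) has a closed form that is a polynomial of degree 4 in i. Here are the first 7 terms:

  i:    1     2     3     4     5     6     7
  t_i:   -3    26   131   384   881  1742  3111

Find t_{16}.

1st diffs: 29, 105, 253, 497, 861, 1369.
2nd diffs: 76, 148, 244, 364, 508.
3rd diffs: 72, 96, 120, 144.
4th diffs: 24, 24, 24 (constant).
Newton forward-difference form: t_i = -3 + 29·C(i-1,1) + 76·C(i-1,2) + 72·C(i-1,3) + 24·C(i-1,4).
At i = 16: i-1 = 15, so t_{16} = -3 + 435 + 7980 + 32760 + 32760 = 73932.

73932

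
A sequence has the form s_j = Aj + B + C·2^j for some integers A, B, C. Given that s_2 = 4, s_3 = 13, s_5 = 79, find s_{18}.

Plug in j = 2, 3, 5: 2A + B + 4C = 4; 3A + B + 8C = 13; 5A + B + 32C = 79.
Subtracting the first from the second: A + 4C = 9.
Subtracting the second from the third: 2A + 24C = 66.
Solving: C = 3, A = -3, then B = -2.
Therefore s_{18} = -54 + (-2) + 3·262144 = 786376.

786376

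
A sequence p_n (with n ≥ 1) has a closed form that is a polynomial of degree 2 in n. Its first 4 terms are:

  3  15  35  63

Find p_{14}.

1st diffs: 12, 20, 28.
2nd diffs: 8, 8 (constant).
Newton forward-difference form: p_n = 3 + 12·C(n-1,1) + 8·C(n-1,2).
At n = 14: n-1 = 13, so p_{14} = 3 + 156 + 624 = 783.

783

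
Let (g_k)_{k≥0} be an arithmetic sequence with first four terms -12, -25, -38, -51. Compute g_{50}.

-662

Common difference d = -13.
g_k = -12 + (k - 0)·(-13).
g_{50} = -12 + 50·(-13) = -662.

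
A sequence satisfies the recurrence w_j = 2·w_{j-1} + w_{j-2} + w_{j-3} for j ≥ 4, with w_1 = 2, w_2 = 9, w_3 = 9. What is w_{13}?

132404

Iterate the recurrence:
w_4 = 29;  w_5 = 76;  w_6 = 190;  w_7 = 485;  w_8 = 1236;  w_9 = 3147;  w_{10} = 8015;  w_{11} = 20413;  w_{12} = 51988;  w_{13} = 132404.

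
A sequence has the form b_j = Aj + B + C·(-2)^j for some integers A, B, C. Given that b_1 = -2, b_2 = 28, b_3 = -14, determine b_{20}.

The three given values yield: A + B - 2C = -2; 2A + B + 4C = 28; 3A + B - 8C = -14.
Subtracting the first from the second: A + 6C = 30.
Subtracting the second from the third: A - 12C = -42.
Solving: C = 4, A = 6, then B = 0.
Therefore b_{20} = 120 + 0 + 4·1048576 = 4194424.

4194424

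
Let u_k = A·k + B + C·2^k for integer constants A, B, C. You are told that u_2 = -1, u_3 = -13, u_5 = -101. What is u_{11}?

-8141

Write the equations: 2A + B + 4C = -1; 3A + B + 8C = -13; 5A + B + 32C = -101.
Subtracting the first from the second: A + 4C = -12.
Subtracting the second from the third: 2A + 24C = -88.
Solving: C = -4, A = 4, then B = 7.
So u_k = 4·k + 7 + (-4)·2^k; at k=11 this is -8141.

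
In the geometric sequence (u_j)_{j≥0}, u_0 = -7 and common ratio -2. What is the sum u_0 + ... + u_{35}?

u_j = (-7)·(-2)^(j-0).
S = (-7)·((-2)^36 - 1)/(-2 - 1) = (-7)·(68719476736 - 1)/(-3) = 160345445715.

160345445715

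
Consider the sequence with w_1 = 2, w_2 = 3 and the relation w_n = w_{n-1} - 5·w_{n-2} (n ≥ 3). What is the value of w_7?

58

w_3 = -7, w_4 = -22, w_5 = 13, w_6 = 123, w_7 = 58.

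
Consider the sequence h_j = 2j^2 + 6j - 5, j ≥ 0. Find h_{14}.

h_{14} = 2·14^2 + 6·14 - 5 = 471.

471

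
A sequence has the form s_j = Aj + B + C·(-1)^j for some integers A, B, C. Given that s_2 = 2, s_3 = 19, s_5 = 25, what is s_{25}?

Write the equations: 2A + B + C = 2; 3A + B - C = 19; 5A + B - C = 25.
Subtracting the first from the second: A - 2C = 17.
Subtracting the second from the third: 2A = 6.
Solving: C = -7, A = 3, then B = 3.
Therefore s_{25} = 75 + 3 + (-7)·(-1) = 85.

85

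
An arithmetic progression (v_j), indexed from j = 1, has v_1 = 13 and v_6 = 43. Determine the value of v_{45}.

277

Common difference d = (43 - 13) / (6 - 1) = 6.
v_j = 13 + (j - 1)·6.
v_{45} = 13 + 44·6 = 277.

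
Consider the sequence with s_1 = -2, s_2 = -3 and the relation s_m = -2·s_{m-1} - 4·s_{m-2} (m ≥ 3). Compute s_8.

Iterate the recurrence:
s_3 = 14; s_4 = -16; s_5 = -24; s_6 = 112; s_7 = -128; s_8 = -192.

-192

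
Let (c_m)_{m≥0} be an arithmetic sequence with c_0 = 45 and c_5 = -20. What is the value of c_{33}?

Common difference d = (-20 - 45) / (5 - 0) = -13.
c_m = 45 + (m - 0)·(-13).
c_{33} = 45 + 33·(-13) = -384.

-384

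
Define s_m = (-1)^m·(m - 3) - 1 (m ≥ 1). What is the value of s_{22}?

18

(-1)^22 = 1; m - 3 at m=22 is 19; so s_{22} = 18.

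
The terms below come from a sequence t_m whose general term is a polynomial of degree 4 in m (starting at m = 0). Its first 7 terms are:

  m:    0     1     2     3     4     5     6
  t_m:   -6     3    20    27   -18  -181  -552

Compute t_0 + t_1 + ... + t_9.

-8523

1st diffs: 9, 17, 7, -45, -163, -371.
2nd diffs: 8, -10, -52, -118, -208.
3rd diffs: -18, -42, -66, -90.
4th diffs: -24, -24, -24 (constant).
Newton forward-difference form: t_m = -6 + 9·C(m,1) + 8·C(m,2) + (-18)·C(m,3) + (-24)·C(m,4).
Continuing: -1245, -2398, -4173.
Summing m = 0..9 (10 terms) gives -8523.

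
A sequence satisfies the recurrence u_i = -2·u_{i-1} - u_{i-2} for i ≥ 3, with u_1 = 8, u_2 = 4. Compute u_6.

Applying the relation repeatedly:
u_3 = -16;  u_4 = 28;  u_5 = -40;  u_6 = 52.
(Characteristic roots are -1 and -1.)

52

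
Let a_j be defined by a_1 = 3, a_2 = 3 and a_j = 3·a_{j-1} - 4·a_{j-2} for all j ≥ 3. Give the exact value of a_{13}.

-12147

a_3 = -3; a_4 = -21; a_5 = -51; …; a_{10} = 1371; a_{11} = 861; a_{12} = -2901; a_{13} = -12147.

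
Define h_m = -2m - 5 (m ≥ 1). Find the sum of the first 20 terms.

Over m = 1..20: Σm = 210.
Total = (-2)·210 + (-5)·20 = -520.

-520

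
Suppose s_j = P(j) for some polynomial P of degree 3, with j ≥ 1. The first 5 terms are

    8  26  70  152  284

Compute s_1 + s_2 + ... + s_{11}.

1st diffs: 18, 44, 82, 132.
2nd diffs: 26, 38, 50.
3rd diffs: 12, 12 (constant).
Newton forward-difference form: s_j = 8 + 18·C(j-1,1) + 26·C(j-1,2) + 12·C(j-1,3).
Continuing: …, 478, 746, 1100, 1552, …, s_{11} = 2798.
Summing j = 1..11 (11 terms) gives 9328.

9328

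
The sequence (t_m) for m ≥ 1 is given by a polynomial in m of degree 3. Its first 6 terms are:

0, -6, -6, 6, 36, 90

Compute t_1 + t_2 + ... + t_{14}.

1st diffs: -6, 0, 12, 30, 54.
2nd diffs: 6, 12, 18, 24.
3rd diffs: 6, 6, 6 (constant).
Newton forward-difference form: t_m = (-6)·C(m-1,1) + 6·C(m-1,2) + 6·C(m-1,3).
Continuing: …, 174, 294, 456, 666, …, t_{14} = 2106.
Summing m = 1..14 (14 terms) gives 7644.

7644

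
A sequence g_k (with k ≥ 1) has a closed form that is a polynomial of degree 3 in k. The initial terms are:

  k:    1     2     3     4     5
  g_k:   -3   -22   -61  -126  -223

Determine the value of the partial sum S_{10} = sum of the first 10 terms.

1st diffs: -19, -39, -65, -97.
2nd diffs: -20, -26, -32.
3rd diffs: -6, -6 (constant).
So g_k = -k^3 - 4k^2 + 2.
Continuing: …, -358, -537, -766, -1051, …, g_{10} = -1398.
Summing k = 1..10 (10 terms) gives -4545.

-4545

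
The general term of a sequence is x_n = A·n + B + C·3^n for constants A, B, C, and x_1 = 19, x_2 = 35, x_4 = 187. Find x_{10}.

The three given values yield: A + B + 3C = 19; 2A + B + 9C = 35; 4A + B + 81C = 187.
Subtracting the first from the second: A + 6C = 16.
Subtracting the second from the third: 2A + 72C = 152.
Solving: C = 2, A = 4, then B = 9.
So x_n = 4·n + 9 + 2·3^n; at n=10 this is 118147.

118147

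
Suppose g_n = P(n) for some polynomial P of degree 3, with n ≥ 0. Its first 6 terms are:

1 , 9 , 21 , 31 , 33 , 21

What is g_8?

1st diffs: 8, 12, 10, 2, -12.
2nd diffs: 4, -2, -8, -14.
3rd diffs: -6, -6, -6 (constant).
Newton forward-difference form: g_n = 1 + 8·C(n,1) + 4·C(n,2) + (-6)·C(n,3).
At n = 8: n = 8, so g_8 = 1 + 64 + 112 - 336 = -159.

-159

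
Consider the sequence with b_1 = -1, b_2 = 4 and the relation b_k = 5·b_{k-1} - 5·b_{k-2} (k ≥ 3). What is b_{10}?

Applying the relation repeatedly:
b_3 = 25; b_4 = 105; b_5 = 400; b_6 = 1475; b_7 = 5375; b_8 = 19500; b_9 = 70625; b_{10} = 255625.

255625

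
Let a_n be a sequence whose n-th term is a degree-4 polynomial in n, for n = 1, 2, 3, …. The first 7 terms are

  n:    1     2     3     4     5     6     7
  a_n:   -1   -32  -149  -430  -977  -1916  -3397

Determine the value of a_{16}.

1st diffs: -31, -117, -281, -547, -939, -1481.
2nd diffs: -86, -164, -266, -392, -542.
3rd diffs: -78, -102, -126, -150.
4th diffs: -24, -24, -24 (constant).
So a_n = -n^4 - 3n^3 + 5n - 2.
Evaluating at n = 16 gives a_{16} = -77746.

-77746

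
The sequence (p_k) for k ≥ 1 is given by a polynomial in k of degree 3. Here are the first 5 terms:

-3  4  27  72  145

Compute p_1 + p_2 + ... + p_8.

1st diffs: 7, 23, 45, 73.
2nd diffs: 16, 22, 28.
3rd diffs: 6, 6 (constant).
Newton forward-difference form: p_k = -3 + 7·C(k-1,1) + 16·C(k-1,2) + 6·C(k-1,3).
Continuing: 252, 399, 592.
Summing k = 1..8 (8 terms) gives 1488.

1488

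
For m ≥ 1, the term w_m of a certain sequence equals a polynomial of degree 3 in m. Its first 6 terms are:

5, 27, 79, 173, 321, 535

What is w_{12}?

1st diffs: 22, 52, 94, 148, 214.
2nd diffs: 30, 42, 54, 66.
3rd diffs: 12, 12, 12 (constant).
So w_m = 2m^3 + 3m^2 - m + 1.
Evaluating at m = 12 gives w_{12} = 3877.

3877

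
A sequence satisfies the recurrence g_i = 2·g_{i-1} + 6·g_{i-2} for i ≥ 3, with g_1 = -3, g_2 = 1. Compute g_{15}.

Applying the relation repeatedly:
g_3 = -16, g_4 = -26, g_5 = -148, …, g_{12} = -1124768, g_{13} = -4103488, g_{14} = -14955584, g_{15} = -54532096.

-54532096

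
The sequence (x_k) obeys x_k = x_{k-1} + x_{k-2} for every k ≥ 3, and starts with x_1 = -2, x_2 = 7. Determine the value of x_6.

29

Step forward from the initial values:
x_3 = 5;  x_4 = 12;  x_5 = 17;  x_6 = 29.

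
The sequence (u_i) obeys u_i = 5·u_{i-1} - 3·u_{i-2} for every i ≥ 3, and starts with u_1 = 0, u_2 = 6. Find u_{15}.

Compute successive terms:
u_3 = 30;  u_4 = 132;  u_5 = 570;  …;  u_{12} = 15574542;  u_{13} = 67013760;  u_{14} = 288345174;  u_{15} = 1240684590.

1240684590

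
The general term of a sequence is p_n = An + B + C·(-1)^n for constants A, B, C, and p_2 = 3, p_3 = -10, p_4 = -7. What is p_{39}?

Plug in n = 2, 3, 4: 2A + B + C = 3; 3A + B - C = -10; 4A + B + C = -7.
Subtracting the first from the second: A - 2C = -13.
Subtracting the second from the third: A + 2C = 3.
Solving: C = 4, A = -5, then B = 9.
So p_n = -5·n + 9 + 4·(-1)^n; at n=39 this is -190.

-190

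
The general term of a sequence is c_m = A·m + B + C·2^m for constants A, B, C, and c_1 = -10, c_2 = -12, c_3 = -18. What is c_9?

Plug in m = 1, 2, 3: A + B + 2C = -10; 2A + B + 4C = -12; 3A + B + 8C = -18.
Subtracting the first from the second: A + 2C = -2.
Subtracting the second from the third: A + 4C = -6.
Solving: C = -2, A = 2, then B = -8.
Hence c_9 = 2·9 + (-8) + (-2)·512 = -1014.

-1014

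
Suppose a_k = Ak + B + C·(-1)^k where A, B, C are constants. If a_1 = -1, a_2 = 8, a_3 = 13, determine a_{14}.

Write the equations: A + B - C = -1; 2A + B + C = 8; 3A + B - C = 13.
Subtracting the first from the second: A + 2C = 9.
Subtracting the second from the third: A - 2C = 5.
Solving: C = 1, A = 7, then B = -7.
So a_k = 7·k + (-7) + 1·(-1)^k; at k=14 this is 92.

92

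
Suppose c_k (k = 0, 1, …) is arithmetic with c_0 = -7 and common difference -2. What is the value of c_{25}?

-57

c_k = -7 + (k - 0)·(-2).
c_{25} = -7 + 25·(-2) = -57.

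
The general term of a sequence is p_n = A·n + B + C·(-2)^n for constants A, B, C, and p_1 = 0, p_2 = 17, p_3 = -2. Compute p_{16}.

131151

Plug in n = 1, 2, 3: A + B - 2C = 0; 2A + B + 4C = 17; 3A + B - 8C = -2.
Subtracting the first from the second: A + 6C = 17.
Subtracting the second from the third: A - 12C = -19.
Solving: C = 2, A = 5, then B = -1.
Hence p_{16} = 5·16 + (-1) + 2·65536 = 131151.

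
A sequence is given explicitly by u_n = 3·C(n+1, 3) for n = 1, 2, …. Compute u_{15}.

C(16, 3) = 560, so u_{15} = 1680.

1680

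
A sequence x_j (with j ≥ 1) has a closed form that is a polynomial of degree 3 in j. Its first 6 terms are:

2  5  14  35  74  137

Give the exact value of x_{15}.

2774

1st diffs: 3, 9, 21, 39, 63.
2nd diffs: 6, 12, 18, 24.
3rd diffs: 6, 6, 6 (constant).
So x_j = j^3 - 3j^2 + 5j - 1.
Evaluating at j = 15 gives x_{15} = 2774.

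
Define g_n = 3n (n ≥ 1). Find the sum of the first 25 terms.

975

Over n = 1..25: Σn = 325.
Total = (3)·325 = 975.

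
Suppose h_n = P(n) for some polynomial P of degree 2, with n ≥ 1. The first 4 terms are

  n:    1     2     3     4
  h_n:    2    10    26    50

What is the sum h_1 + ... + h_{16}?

1st diffs: 8, 16, 24.
2nd diffs: 8, 8 (constant).
Newton forward-difference form: h_n = 2 + 8·C(n-1,1) + 8·C(n-1,2).
Continuing: …, 82, 122, 170, 226, …, h_{16} = 962.
Summing n = 1..16 (16 terms) gives 5472.

5472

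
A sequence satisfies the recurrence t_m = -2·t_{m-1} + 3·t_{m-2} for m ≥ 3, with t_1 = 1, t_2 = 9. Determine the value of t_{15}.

-9565935

t_3 = -15; t_4 = 57; t_5 = -159; …; t_{12} = 354297; t_{13} = -1062879; t_{14} = 3188649; t_{15} = -9565935.
(Characteristic roots are 1 and -3.)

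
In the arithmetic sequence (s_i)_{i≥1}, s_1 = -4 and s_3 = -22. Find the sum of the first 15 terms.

-1005

Common difference d = (-22 - (-4)) / (3 - 1) = -9.
s_i = -4 + (i - 1)·(-9).
s_{15} = -130; S = 15·(-4 + (-130))/2 = -1005.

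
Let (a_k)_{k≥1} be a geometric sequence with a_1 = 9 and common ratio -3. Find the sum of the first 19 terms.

a_k = 9·(-3)^(k-1).
S = 9·((-3)^19 - 1)/(-3 - 1) = 9·(-1162261467 - 1)/(-4) = 2615088303.

2615088303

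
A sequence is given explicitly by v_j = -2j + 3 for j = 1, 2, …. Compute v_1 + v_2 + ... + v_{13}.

Over j = 1..13: Σj = 91.
Total = (-2)·91 + (3)·13 = -143.

-143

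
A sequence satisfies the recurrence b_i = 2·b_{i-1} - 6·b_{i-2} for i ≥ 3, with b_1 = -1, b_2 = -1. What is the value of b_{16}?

17024

Iterate the recurrence:
b_3 = 4; b_4 = 14; b_5 = 4; …; b_{13} = -15296; b_{14} = 83264; b_{15} = 258304; b_{16} = 17024.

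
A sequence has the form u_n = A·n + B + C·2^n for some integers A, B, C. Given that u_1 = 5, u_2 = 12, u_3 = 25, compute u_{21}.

6291475

The three given values yield: A + B + 2C = 5; 2A + B + 4C = 12; 3A + B + 8C = 25.
Subtracting the first from the second: A + 2C = 7.
Subtracting the second from the third: A + 4C = 13.
Solving: C = 3, A = 1, then B = -2.
Therefore u_{21} = 21 + (-2) + 3·2097152 = 6291475.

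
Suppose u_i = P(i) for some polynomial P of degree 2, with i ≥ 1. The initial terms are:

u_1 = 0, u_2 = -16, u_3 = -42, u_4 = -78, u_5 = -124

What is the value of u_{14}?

1st diffs: -16, -26, -36, -46.
2nd diffs: -10, -10, -10 (constant).
So u_i = -5i^2 - i + 6.
Evaluating at i = 14 gives u_{14} = -988.

-988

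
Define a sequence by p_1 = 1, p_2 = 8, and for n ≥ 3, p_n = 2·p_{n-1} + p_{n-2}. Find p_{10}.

8288

p_3 = 17  p_4 = 42  p_5 = 101  p_6 = 244  p_7 = 589  p_8 = 1422  p_9 = 3433  p_{10} = 8288.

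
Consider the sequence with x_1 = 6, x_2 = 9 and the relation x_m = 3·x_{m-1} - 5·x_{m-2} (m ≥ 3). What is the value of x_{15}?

Compute successive terms:
x_3 = -3; x_4 = -54; x_5 = -147; …; x_{12} = -40779; x_{13} = -77322; x_{14} = -28071; x_{15} = 302397.

302397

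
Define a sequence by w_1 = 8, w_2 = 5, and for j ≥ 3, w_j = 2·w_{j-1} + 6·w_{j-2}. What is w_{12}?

5190944

Step forward from the initial values:
w_3 = 58;  w_4 = 146;  w_5 = 640;  w_6 = 2156;  w_7 = 8152;  w_8 = 29240;  w_9 = 107392;  w_{10} = 390224;  w_{11} = 1424800;  w_{12} = 5190944.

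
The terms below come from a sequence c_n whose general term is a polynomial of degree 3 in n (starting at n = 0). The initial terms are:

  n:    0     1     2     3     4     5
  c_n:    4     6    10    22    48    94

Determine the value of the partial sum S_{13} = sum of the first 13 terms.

1st diffs: 2, 4, 12, 26, 46.
2nd diffs: 2, 8, 14, 20.
3rd diffs: 6, 6, 6 (constant).
Newton forward-difference form: c_n = 4 + 2·C(n,1) + 2·C(n,2) + 6·C(n,3).
Continuing: …, 166, 270, 412, 598, …, c_{12} = 1480.
Summing n = 0..12 (13 terms) gives 5070.

5070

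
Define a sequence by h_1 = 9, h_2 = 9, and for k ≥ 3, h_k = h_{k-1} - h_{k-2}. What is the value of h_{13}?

9

Applying the relation repeatedly:
h_3 = 0  h_4 = -9  h_5 = -9  …  h_{10} = -9  h_{11} = -9  h_{12} = 0  h_{13} = 9.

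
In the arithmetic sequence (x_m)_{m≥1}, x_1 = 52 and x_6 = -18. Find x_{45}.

Common difference d = (-18 - 52) / (6 - 1) = -14.
x_m = 52 + (m - 1)·(-14).
x_{45} = 52 + 44·(-14) = -564.

-564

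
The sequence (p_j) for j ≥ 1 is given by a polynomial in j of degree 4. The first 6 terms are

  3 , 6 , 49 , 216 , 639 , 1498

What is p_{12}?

31936

1st diffs: 3, 43, 167, 423, 859.
2nd diffs: 40, 124, 256, 436.
3rd diffs: 84, 132, 180.
4th diffs: 48, 48 (constant).
Newton forward-difference form: p_j = 3 + 3·C(j-1,1) + 40·C(j-1,2) + 84·C(j-1,3) + 48·C(j-1,4).
At j = 12: j-1 = 11, so p_{12} = 3 + 33 + 2200 + 13860 + 15840 = 31936.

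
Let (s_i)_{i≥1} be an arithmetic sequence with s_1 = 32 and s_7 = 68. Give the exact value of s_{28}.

Common difference d = (68 - 32) / (7 - 1) = 6.
s_i = 32 + (i - 1)·6.
s_{28} = 32 + 27·6 = 194.

194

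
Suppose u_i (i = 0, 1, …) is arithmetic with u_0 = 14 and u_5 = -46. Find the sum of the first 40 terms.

Common difference d = (-46 - 14) / (5 - 0) = -12.
u_i = 14 + (i - 0)·(-12).
u_{39} = -454; S = 40·(14 + (-454))/2 = -8800.

-8800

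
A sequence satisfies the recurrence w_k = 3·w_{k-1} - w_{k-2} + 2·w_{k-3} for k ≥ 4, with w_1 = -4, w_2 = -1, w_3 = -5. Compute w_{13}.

Applying the relation repeatedly:
w_4 = -22  w_5 = -63  w_6 = -177  w_7 = -512  w_8 = -1485  w_9 = -4297  w_{10} = -12430  w_{11} = -35963  w_{12} = -104053  w_{13} = -301056.

-301056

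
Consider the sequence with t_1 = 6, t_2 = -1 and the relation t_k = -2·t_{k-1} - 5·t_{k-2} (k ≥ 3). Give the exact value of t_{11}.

t_3 = -28;  t_4 = 61;  t_5 = 18;  t_6 = -341;  t_7 = 592;  t_8 = 521;  t_9 = -4002;  t_{10} = 5399;  t_{11} = 9212.

9212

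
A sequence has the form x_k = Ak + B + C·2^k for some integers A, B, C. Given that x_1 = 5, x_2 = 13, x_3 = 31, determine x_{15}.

The three given values yield: A + B + 2C = 5; 2A + B + 4C = 13; 3A + B + 8C = 31.
Subtracting the first from the second: A + 2C = 8.
Subtracting the second from the third: A + 4C = 18.
Solving: C = 5, A = -2, then B = -3.
Therefore x_{15} = -30 + (-3) + 5·32768 = 163807.

163807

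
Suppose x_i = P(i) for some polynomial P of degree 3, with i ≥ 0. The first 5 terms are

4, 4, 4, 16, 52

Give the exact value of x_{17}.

1st diffs: 0, 0, 12, 36.
2nd diffs: 0, 12, 24.
3rd diffs: 12, 12 (constant).
Newton forward-difference form: x_i = 4 + 12·C(i,3).
At i = 17: i = 17, so x_{17} = 4 + 8160 = 8164.

8164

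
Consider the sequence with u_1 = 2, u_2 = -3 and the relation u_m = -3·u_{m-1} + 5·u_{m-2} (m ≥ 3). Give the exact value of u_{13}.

29497106

u_3 = 19  u_4 = -72  u_5 = 311  …  u_{10} = -400248  u_{11} = 1678099  u_{12} = -7035537  u_{13} = 29497106.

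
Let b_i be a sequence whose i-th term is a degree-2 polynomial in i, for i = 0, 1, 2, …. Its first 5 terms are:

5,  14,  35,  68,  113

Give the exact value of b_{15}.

1400

1st diffs: 9, 21, 33, 45.
2nd diffs: 12, 12, 12 (constant).
So b_i = 6i^2 + 3i + 5.
Evaluating at i = 15 gives b_{15} = 1400.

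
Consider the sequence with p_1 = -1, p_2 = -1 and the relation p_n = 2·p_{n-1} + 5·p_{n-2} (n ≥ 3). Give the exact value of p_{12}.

-411379

p_3 = -7; p_4 = -19; p_5 = -73; p_6 = -241; p_7 = -847; p_8 = -2899; p_9 = -10033; p_{10} = -34561; p_{11} = -119287; p_{12} = -411379.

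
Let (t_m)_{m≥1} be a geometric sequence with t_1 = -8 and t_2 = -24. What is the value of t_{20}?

-9298091736

Common ratio r = 3.
t_m = (-8)·3^(m-1).
t_{20} = (-8)·3^19 = -9298091736.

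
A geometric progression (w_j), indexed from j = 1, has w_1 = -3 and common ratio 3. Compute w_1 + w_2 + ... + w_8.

w_j = (-3)·3^(j-1).
S = (-3)·(3^8 - 1)/(3 - 1) = (-3)·(6561 - 1)/(2) = -9840.

-9840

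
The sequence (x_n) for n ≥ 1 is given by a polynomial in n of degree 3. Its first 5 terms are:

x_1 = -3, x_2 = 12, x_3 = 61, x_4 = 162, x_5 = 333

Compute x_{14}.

7992

1st diffs: 15, 49, 101, 171.
2nd diffs: 34, 52, 70.
3rd diffs: 18, 18 (constant).
So x_n = 3n^3 - n^2 - 3n - 2.
Evaluating at n = 14 gives x_{14} = 7992.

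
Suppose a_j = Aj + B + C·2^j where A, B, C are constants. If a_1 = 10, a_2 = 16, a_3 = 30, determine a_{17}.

524258

At j = 1, 2, 3: A + B + 2C = 10; 2A + B + 4C = 16; 3A + B + 8C = 30.
Subtracting the first from the second: A + 2C = 6.
Subtracting the second from the third: A + 4C = 14.
Solving: C = 4, A = -2, then B = 4.
So a_j = -2·j + 4 + 4·2^j; at j=17 this is 524258.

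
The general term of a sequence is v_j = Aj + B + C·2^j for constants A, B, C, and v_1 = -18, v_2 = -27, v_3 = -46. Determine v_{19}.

Write the equations: A + B + 2C = -18; 2A + B + 4C = -27; 3A + B + 8C = -46.
Subtracting the first from the second: A + 2C = -9.
Subtracting the second from the third: A + 4C = -19.
Solving: C = -5, A = 1, then B = -9.
So v_j = 1·j + (-9) + (-5)·2^j; at j=19 this is -2621430.

-2621430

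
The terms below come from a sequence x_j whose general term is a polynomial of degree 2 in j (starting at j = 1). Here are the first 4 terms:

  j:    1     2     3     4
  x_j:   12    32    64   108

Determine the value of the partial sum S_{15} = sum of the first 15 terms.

1st diffs: 20, 32, 44.
2nd diffs: 12, 12 (constant).
Newton forward-difference form: x_j = 12 + 20·C(j-1,1) + 12·C(j-1,2).
Continuing: …, 164, 232, 312, 404, …, x_{15} = 1384.
Summing j = 1..15 (15 terms) gives 7740.

7740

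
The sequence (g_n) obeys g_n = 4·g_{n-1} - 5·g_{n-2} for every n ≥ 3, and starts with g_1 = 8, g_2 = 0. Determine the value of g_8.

-1760

g_3 = -40, g_4 = -160, g_5 = -440, g_6 = -960, g_7 = -1640, g_8 = -1760.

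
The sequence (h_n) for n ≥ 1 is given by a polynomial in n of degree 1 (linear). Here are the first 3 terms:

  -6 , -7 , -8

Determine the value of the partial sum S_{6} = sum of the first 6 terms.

1st diffs: -1, -1 (constant).
So h_n = -n - 5.
Continuing: -9, -10, -11.
Summing n = 1..6 (6 terms) gives -51.

-51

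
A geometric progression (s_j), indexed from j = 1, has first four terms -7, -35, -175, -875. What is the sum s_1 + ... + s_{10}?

Common ratio r = 5.
s_j = (-7)·5^(j-1).
S = (-7)·(5^10 - 1)/(5 - 1) = (-7)·(9765625 - 1)/(4) = -17089842.

-17089842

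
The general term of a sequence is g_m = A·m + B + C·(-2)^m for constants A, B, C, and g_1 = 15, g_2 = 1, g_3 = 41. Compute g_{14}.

-49091

Plug in m = 1, 2, 3: A + B - 2C = 15; 2A + B + 4C = 1; 3A + B - 8C = 41.
Subtracting the first from the second: A + 6C = -14.
Subtracting the second from the third: A - 12C = 40.
Solving: C = -3, A = 4, then B = 5.
So g_m = 4·m + 5 + (-3)·(-2)^m; at m=14 this is -49091.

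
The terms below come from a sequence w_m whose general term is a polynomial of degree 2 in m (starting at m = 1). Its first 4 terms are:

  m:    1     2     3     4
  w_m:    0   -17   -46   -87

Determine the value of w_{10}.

-585

1st diffs: -17, -29, -41.
2nd diffs: -12, -12 (constant).
Newton forward-difference form: w_m = (-17)·C(m-1,1) + (-12)·C(m-1,2).
At m = 10: m-1 = 9, so w_{10} = -153 - 432 = -585.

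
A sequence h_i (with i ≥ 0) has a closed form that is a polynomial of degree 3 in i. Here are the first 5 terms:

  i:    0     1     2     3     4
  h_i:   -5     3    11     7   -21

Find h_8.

-613

1st diffs: 8, 8, -4, -28.
2nd diffs: 0, -12, -24.
3rd diffs: -12, -12 (constant).
Newton forward-difference form: h_i = -5 + 8·C(i,1) + (-12)·C(i,3).
At i = 8: i = 8, so h_8 = -5 + 64 - 672 = -613.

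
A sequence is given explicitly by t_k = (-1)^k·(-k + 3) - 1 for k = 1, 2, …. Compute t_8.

-6

(-1)^8 = 1; -k + 3 at k=8 is -5; so t_8 = -6.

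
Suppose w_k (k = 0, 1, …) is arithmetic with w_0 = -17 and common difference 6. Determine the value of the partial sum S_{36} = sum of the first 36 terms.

3168

w_k = -17 + (k - 0)·6.
w_{35} = 193; S = 36·(-17 + 193)/2 = 3168.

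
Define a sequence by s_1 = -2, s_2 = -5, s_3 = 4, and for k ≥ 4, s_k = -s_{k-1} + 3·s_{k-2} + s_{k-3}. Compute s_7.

150

Iterate the recurrence:
s_4 = -21, s_5 = 28, s_6 = -87, s_7 = 150.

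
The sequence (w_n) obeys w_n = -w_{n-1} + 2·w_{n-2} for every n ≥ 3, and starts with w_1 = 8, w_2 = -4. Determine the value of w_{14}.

-32764

Compute successive terms:
w_3 = 20  w_4 = -28  w_5 = 68  …  w_{11} = 4100  w_{12} = -8188  w_{13} = 16388  w_{14} = -32764.
(Characteristic roots are 1 and -2.)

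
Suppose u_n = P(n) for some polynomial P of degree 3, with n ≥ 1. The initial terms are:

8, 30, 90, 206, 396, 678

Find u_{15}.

10326

1st diffs: 22, 60, 116, 190, 282.
2nd diffs: 38, 56, 74, 92.
3rd diffs: 18, 18, 18 (constant).
Newton forward-difference form: u_n = 8 + 22·C(n-1,1) + 38·C(n-1,2) + 18·C(n-1,3).
At n = 15: n-1 = 14, so u_{15} = 8 + 308 + 3458 + 6552 = 10326.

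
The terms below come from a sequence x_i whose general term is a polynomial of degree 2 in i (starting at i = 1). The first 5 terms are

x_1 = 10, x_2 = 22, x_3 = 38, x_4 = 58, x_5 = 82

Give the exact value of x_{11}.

310

1st diffs: 12, 16, 20, 24.
2nd diffs: 4, 4, 4 (constant).
Newton forward-difference form: x_i = 10 + 12·C(i-1,1) + 4·C(i-1,2).
At i = 11: i-1 = 10, so x_{11} = 10 + 120 + 180 = 310.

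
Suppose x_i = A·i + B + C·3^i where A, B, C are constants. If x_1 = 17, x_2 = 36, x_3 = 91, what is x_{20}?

Plug in i = 1, 2, 3: A + B + 3C = 17; 2A + B + 9C = 36; 3A + B + 27C = 91.
Subtracting the first from the second: A + 6C = 19.
Subtracting the second from the third: A + 18C = 55.
Solving: C = 3, A = 1, then B = 7.
Hence x_{20} = 1·20 + 7 + 3·3486784401 = 10460353230.

10460353230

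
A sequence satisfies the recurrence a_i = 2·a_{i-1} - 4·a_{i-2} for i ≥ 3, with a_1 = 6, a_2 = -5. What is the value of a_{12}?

17408

Compute successive terms:
a_3 = -34  a_4 = -48  a_5 = 40  a_6 = 272  a_7 = 384  a_8 = -320  a_9 = -2176  a_{10} = -3072  a_{11} = 2560  a_{12} = 17408.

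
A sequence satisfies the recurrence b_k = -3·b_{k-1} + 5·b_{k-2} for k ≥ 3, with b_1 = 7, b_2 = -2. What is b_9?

183469

Compute successive terms:
b_3 = 41  b_4 = -133  b_5 = 604  b_6 = -2477  b_7 = 10451  b_8 = -43738  b_9 = 183469.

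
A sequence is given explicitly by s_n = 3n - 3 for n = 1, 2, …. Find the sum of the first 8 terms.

84

Over n = 1..8: Σn = 36.
Total = (3)·36 + (-3)·8 = 84.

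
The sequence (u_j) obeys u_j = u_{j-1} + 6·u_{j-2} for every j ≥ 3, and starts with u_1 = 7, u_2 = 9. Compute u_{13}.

Step forward from the initial values:
u_3 = 51;  u_4 = 105;  u_5 = 411;  …;  u_{10} = 89313;  u_{11} = 274083;  u_{12} = 809961;  u_{13} = 2454459.
(Characteristic roots are 3 and -2.)

2454459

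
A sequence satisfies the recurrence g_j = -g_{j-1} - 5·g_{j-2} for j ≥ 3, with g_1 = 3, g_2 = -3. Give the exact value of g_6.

-168

g_3 = -12, g_4 = 27, g_5 = 33, g_6 = -168.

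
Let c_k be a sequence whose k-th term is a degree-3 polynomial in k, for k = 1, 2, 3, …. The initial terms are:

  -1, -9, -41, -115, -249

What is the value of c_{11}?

1st diffs: -8, -32, -74, -134.
2nd diffs: -24, -42, -60.
3rd diffs: -18, -18 (constant).
Newton forward-difference form: c_k = -1 + (-8)·C(k-1,1) + (-24)·C(k-1,2) + (-18)·C(k-1,3).
At k = 11: k-1 = 10, so c_{11} = -1 - 80 - 1080 - 2160 = -3321.

-3321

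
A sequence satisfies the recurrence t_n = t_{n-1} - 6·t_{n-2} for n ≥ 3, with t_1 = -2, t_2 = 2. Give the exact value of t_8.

962

Step forward from the initial values:
t_3 = 14  t_4 = 2  t_5 = -82  t_6 = -94  t_7 = 398  t_8 = 962.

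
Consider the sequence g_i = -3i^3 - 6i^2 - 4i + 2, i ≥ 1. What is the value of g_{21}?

-30511

g_{21} = -3·21^3 - 6·21^2 - 4·21 + 2 = -30511.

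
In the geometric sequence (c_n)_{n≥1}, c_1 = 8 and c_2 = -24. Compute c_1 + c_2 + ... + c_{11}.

Common ratio r = -3.
c_n = 8·(-3)^(n-1).
S = 8·((-3)^11 - 1)/(-3 - 1) = 8·(-177147 - 1)/(-4) = 354296.

354296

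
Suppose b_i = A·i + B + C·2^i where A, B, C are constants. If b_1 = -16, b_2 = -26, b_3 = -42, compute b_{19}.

Plug in i = 1, 2, 3: A + B + 2C = -16; 2A + B + 4C = -26; 3A + B + 8C = -42.
Subtracting the first from the second: A + 2C = -10.
Subtracting the second from the third: A + 4C = -16.
Solving: C = -3, A = -4, then B = -6.
So b_i = -4·i + (-6) + (-3)·2^i; at i=19 this is -1572946.

-1572946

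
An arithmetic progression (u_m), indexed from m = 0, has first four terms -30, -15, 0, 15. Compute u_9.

105

Common difference d = 15.
u_m = -30 + (m - 0)·15.
u_9 = -30 + 9·15 = 105.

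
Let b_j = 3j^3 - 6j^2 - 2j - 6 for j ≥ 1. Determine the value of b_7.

715

b_7 = 3·7^3 - 6·7^2 - 2·7 - 6 = 715.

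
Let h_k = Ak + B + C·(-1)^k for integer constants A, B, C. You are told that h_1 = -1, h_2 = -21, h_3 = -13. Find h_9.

The three given values yield: A + B - C = -1; 2A + B + C = -21; 3A + B - C = -13.
Subtracting the first from the second: A + 2C = -20.
Subtracting the second from the third: A - 2C = 8.
Solving: C = -7, A = -6, then B = -2.
So h_k = -6·k + (-2) + (-7)·(-1)^k; at k=9 this is -49.

-49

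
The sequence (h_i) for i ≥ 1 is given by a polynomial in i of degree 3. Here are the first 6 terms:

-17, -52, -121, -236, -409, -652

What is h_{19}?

-15641

1st diffs: -35, -69, -115, -173, -243.
2nd diffs: -34, -46, -58, -70.
3rd diffs: -12, -12, -12 (constant).
So h_i = -2i^3 - 5i^2 - 6i - 4.
Evaluating at i = 19 gives h_{19} = -15641.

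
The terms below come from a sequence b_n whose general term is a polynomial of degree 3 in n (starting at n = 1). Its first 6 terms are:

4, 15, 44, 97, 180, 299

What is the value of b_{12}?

1st diffs: 11, 29, 53, 83, 119.
2nd diffs: 18, 24, 30, 36.
3rd diffs: 6, 6, 6 (constant).
Newton forward-difference form: b_n = 4 + 11·C(n-1,1) + 18·C(n-1,2) + 6·C(n-1,3).
At n = 12: n-1 = 11, so b_{12} = 4 + 121 + 990 + 990 = 2105.

2105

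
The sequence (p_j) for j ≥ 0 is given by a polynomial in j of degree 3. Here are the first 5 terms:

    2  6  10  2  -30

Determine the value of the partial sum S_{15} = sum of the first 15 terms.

1st diffs: 4, 4, -8, -32.
2nd diffs: 0, -12, -24.
3rd diffs: -12, -12 (constant).
Newton forward-difference form: p_j = 2 + 4·C(j,1) + (-12)·C(j,3).
Continuing: …, -98, -214, -390, -638, …, p_{14} = -4310.
Summing j = 0..14 (15 terms) gives -15930.

-15930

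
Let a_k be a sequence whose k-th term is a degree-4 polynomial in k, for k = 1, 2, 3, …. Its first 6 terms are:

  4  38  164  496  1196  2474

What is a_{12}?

40088

1st diffs: 34, 126, 332, 700, 1278.
2nd diffs: 92, 206, 368, 578.
3rd diffs: 114, 162, 210.
4th diffs: 48, 48 (constant).
Newton forward-difference form: a_k = 4 + 34·C(k-1,1) + 92·C(k-1,2) + 114·C(k-1,3) + 48·C(k-1,4).
At k = 12: k-1 = 11, so a_{12} = 4 + 374 + 5060 + 18810 + 15840 = 40088.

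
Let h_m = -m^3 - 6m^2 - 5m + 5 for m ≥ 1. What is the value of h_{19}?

h_{19} = -1·19^3 - 6·19^2 - 5·19 + 5 = -9115.

-9115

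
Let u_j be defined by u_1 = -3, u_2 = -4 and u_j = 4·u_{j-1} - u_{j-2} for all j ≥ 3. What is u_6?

-668

Iterate the recurrence:
u_3 = -13; u_4 = -48; u_5 = -179; u_6 = -668.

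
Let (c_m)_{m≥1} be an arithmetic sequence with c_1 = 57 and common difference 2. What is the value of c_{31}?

c_m = 57 + (m - 1)·2.
c_{31} = 57 + 30·2 = 117.

117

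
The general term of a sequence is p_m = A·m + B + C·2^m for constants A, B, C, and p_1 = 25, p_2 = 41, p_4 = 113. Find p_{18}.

1310837

Write the equations: A + B + 2C = 25; 2A + B + 4C = 41; 4A + B + 16C = 113.
Subtracting the first from the second: A + 2C = 16.
Subtracting the second from the third: 2A + 12C = 72.
Solving: C = 5, A = 6, then B = 9.
Therefore p_{18} = 108 + 9 + 5·262144 = 1310837.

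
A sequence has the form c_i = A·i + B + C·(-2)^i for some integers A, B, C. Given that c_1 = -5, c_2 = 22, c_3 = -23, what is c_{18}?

Plug in i = 1, 2, 3: A + B - 2C = -5; 2A + B + 4C = 22; 3A + B - 8C = -23.
Subtracting the first from the second: A + 6C = 27.
Subtracting the second from the third: A - 12C = -45.
Solving: C = 4, A = 3, then B = 0.
Hence c_{18} = 3·18 + 0 + 4·262144 = 1048630.

1048630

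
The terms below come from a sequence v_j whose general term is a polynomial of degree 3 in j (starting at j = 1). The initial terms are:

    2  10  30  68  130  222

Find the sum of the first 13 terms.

8372

1st diffs: 8, 20, 38, 62, 92.
2nd diffs: 12, 18, 24, 30.
3rd diffs: 6, 6, 6 (constant).
So v_j = j^3 + j.
Continuing: …, 350, 520, 738, 1010, …, v_{13} = 2210.
Summing j = 1..13 (13 terms) gives 8372.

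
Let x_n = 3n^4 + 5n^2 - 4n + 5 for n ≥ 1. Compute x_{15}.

152945

x_{15} = 3·15^4 + 5·15^2 - 4·15 + 5 = 152945.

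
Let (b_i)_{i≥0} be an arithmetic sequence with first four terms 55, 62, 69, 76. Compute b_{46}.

Common difference d = 7.
b_i = 55 + (i - 0)·7.
b_{46} = 55 + 46·7 = 377.

377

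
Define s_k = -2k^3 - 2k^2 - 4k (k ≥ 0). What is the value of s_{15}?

-7260

s_{15} = -2·15^3 - 2·15^2 - 4·15 = -7260.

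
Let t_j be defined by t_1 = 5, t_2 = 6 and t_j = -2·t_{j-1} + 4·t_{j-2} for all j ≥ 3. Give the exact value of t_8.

-128

t_3 = 8  t_4 = 8  t_5 = 16  t_6 = 0  t_7 = 64  t_8 = -128.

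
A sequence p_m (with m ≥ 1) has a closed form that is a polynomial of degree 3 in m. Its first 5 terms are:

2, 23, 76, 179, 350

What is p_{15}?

9760

1st diffs: 21, 53, 103, 171.
2nd diffs: 32, 50, 68.
3rd diffs: 18, 18 (constant).
Newton forward-difference form: p_m = 2 + 21·C(m-1,1) + 32·C(m-1,2) + 18·C(m-1,3).
At m = 15: m-1 = 14, so p_{15} = 2 + 294 + 2912 + 6552 = 9760.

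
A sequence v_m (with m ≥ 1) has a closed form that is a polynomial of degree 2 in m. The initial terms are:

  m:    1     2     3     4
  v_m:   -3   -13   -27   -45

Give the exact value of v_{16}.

-573

1st diffs: -10, -14, -18.
2nd diffs: -4, -4 (constant).
So v_m = -2m^2 - 4m + 3.
Evaluating at m = 16 gives v_{16} = -573.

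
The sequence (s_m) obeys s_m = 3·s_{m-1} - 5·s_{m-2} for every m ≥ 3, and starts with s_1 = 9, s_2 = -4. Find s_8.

3524

Compute successive terms:
s_3 = -57, s_4 = -151, s_5 = -168, s_6 = 251, s_7 = 1593, s_8 = 3524.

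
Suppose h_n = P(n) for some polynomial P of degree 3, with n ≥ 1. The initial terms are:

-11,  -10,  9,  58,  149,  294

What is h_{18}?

10614

1st diffs: 1, 19, 49, 91, 145.
2nd diffs: 18, 30, 42, 54.
3rd diffs: 12, 12, 12 (constant).
Newton forward-difference form: h_n = -11 + 1·C(n-1,1) + 18·C(n-1,2) + 12·C(n-1,3).
At n = 18: n-1 = 17, so h_{18} = -11 + 17 + 2448 + 8160 = 10614.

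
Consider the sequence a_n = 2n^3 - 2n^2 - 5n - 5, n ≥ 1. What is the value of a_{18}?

10921

a_{18} = 2·18^3 - 2·18^2 - 5·18 - 5 = 10921.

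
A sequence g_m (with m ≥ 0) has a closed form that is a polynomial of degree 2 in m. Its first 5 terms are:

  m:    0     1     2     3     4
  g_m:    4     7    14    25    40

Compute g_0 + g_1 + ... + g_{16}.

3196

1st diffs: 3, 7, 11, 15.
2nd diffs: 4, 4, 4 (constant).
Newton forward-difference form: g_m = 4 + 3·C(m,1) + 4·C(m,2).
Continuing: …, 59, 82, 109, 140, …, g_{16} = 532.
Summing m = 0..16 (17 terms) gives 3196.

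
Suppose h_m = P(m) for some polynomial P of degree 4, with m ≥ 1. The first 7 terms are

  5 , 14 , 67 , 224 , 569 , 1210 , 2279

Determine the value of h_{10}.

9734

1st diffs: 9, 53, 157, 345, 641, 1069.
2nd diffs: 44, 104, 188, 296, 428.
3rd diffs: 60, 84, 108, 132.
4th diffs: 24, 24, 24 (constant).
So h_m = m^4 - 3m^2 + 3m + 4.
Evaluating at m = 10 gives h_{10} = 9734.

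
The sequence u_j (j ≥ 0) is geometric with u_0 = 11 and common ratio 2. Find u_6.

u_j = 11·2^(j-0).
u_6 = 11·2^6 = 704.

704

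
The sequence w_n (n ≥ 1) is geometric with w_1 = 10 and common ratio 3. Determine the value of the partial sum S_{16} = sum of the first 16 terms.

w_n = 10·3^(n-1).
S = 10·(3^16 - 1)/(3 - 1) = 10·(43046721 - 1)/(2) = 215233600.

215233600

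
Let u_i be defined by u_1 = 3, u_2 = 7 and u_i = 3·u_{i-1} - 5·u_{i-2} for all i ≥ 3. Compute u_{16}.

Compute successive terms:
u_3 = 6;  u_4 = -17;  u_5 = -81;  …;  u_{13} = -51981;  u_{14} = -66233;  u_{15} = 61206;  u_{16} = 514783.

514783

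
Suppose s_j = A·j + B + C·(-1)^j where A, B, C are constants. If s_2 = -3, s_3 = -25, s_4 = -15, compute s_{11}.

Plug in j = 2, 3, 4: 2A + B + C = -3; 3A + B - C = -25; 4A + B + C = -15.
Subtracting the first from the second: A - 2C = -22.
Subtracting the second from the third: A + 2C = 10.
Solving: C = 8, A = -6, then B = 1.
Hence s_{11} = -6·11 + 1 + 8·(-1) = -73.

-73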